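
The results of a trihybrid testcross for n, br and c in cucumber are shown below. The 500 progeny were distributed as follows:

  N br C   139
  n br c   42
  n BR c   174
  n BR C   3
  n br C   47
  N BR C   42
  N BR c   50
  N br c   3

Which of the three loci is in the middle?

c

The two most frequent reciprocal classes, n BR c and N br C, are the parental types, so the F1 was n BR c / N br C.
The two rarest classes, n BR C and N br c, are the double crossovers. Comparing them with the parentals, only the c allele has switched, so c is the middle locus and the order is n – c – br.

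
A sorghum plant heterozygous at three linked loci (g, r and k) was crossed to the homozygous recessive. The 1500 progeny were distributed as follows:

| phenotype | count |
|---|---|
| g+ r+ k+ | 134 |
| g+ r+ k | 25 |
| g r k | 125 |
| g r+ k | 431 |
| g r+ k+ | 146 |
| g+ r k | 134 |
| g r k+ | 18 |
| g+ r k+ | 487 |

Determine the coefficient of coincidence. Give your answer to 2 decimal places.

0.66

The two most frequent reciprocal classes, g r+ k and g+ r k+, are the parental types, so the F1 was g r+ k / g+ r k+.
The two rarest classes, g+ r+ k and g r k+, are the double crossovers. Comparing them with the parentals, only the g allele has switched, so g is the middle locus and the order is k – g – r.
k–g: (280 + 43)/1500 = 0.2153; g–r: (259 + 43)/1500 = 0.2013.
Expected DCO frequency = 0.2153 × 0.2013 ≈ 0.04334; observed = 43/1500 ≈ 0.02867.
Coefficient of coincidence = 0.02867/0.04334 ≈ 0.66.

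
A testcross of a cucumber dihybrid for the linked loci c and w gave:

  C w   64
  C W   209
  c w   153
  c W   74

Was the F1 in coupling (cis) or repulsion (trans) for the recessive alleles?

The two most frequent classes are C W (209) and c w (153); these are the parental (non-recombinant) types.
So the F1 carried C W on one chromosome and c w on the other — the recessive alleles are on the same chromosome (cis / coupling).

cis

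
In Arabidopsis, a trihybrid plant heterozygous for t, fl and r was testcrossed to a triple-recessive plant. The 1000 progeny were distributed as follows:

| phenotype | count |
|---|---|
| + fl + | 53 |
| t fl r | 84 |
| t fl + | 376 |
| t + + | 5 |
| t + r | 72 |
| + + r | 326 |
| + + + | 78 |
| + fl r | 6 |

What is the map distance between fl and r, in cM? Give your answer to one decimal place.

17.3 cM

The two most frequent reciprocal classes, + + r and t fl +, are the parental types, so the F1 was + + r / t fl +.
The two rarest classes, + fl r and t + +, are the double crossovers. Comparing them with the parentals, only the fl allele has switched, so fl is the middle locus and the order is r – fl – t.
Crossovers in the r–fl interval produce the single-crossover classes + + + and t fl r (78 + 84 = 162) plus the double crossovers (11).
RF(r–fl) = (162 + 11) / 1000 = 173/1000 = 0.1730 → 17.3 cM.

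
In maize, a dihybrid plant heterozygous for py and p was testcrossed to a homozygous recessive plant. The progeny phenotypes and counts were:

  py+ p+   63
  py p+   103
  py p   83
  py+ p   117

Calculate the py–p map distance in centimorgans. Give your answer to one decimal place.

The two most frequent classes, py+ p (117) and py p+ (103), are the parental types, so the F1 was py+ p / py p+.
The recombinant classes are py+ p+ and py p: 63 + 83 = 146.
Recombination frequency = 146/366 = 0.3989 ≈ 39.9%, i.e. 39.9 centimorgans.

39.9 centimorgans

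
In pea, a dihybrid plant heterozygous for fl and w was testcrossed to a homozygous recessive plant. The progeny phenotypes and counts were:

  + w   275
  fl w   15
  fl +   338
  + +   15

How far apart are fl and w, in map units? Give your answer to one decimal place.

4.7 map units

The two most frequent classes, + w (275) and fl + (338), are the parental types, so the F1 was + w / fl +.
The recombinant classes are + + and fl w: 15 + 15 = 30.
Recombination frequency = 30/643 = 0.0467 ≈ 4.7%, i.e. 4.7 map units.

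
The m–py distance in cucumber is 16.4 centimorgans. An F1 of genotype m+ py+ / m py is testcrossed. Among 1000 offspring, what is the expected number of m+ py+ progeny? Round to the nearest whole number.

A map distance of 16.4 centimorgans corresponds to a recombination frequency of 0.164.
The F1 is m+ py+ / m py, so m+ py+ is a parental gamete class with expected frequency (1 − r)/2 = 0.836/2 = 0.4180.
Expected number = 0.4180 × 1000 = 418.00 ≈ 418.

418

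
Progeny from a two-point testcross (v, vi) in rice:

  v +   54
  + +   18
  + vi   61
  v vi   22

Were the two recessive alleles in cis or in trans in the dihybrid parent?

The two most frequent classes are + vi (61) and v + (54); these are the parental (non-recombinant) types.
So the F1 carried + vi on one chromosome and v + on the other — the recessive alleles are on opposite chromosomes (trans / repulsion).

trans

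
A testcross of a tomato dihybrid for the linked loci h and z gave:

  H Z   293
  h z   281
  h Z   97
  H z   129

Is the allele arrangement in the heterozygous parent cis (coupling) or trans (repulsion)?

The two most frequent classes are H Z (293) and h z (281); these are the parental (non-recombinant) types.
So the F1 carried H Z on one chromosome and h z on the other — the recessive alleles are on the same chromosome (cis / coupling).

cis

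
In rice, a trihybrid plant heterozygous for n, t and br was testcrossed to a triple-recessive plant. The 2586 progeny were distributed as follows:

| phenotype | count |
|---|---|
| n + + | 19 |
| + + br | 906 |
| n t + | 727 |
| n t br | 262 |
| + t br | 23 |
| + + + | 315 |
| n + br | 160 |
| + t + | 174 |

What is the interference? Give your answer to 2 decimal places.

0.53

The two most frequent reciprocal classes, n t + and + + br, are the parental types, so the F1 was n t + / + + br.
The two rarest classes, n + + and + t br, are the double crossovers. Comparing them with the parentals, only the t allele has switched, so t is the middle locus and the order is n – t – br.
n–t: (334 + 42)/2586 = 0.1454; t–br: (577 + 42)/2586 = 0.2394.
Expected DCO frequency = 0.1454 × 0.2394 ≈ 0.03481; observed = 42/2586 ≈ 0.01624.
Coefficient of coincidence = 0.01624/0.03481 ≈ 0.47; interference = 1 − 0.47 = 0.53.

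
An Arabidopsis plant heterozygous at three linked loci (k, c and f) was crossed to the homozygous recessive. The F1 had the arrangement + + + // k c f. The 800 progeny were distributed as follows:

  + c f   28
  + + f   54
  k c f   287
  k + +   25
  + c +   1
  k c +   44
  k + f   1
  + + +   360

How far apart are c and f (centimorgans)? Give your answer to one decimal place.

The two rarest classes, + c + and k + f, are the double crossovers. Comparing them with the parentals, only the c allele has switched, so c is the middle locus and the order is k – c – f.
Crossovers in the c–f interval produce the single-crossover classes + + f and k c + (54 + 44 = 98) plus the double crossovers (2).
RF(c–f) = (98 + 2) / 800 = 100/800 = 0.1250 → 12.5 centimorgans.

12.5 centimorgans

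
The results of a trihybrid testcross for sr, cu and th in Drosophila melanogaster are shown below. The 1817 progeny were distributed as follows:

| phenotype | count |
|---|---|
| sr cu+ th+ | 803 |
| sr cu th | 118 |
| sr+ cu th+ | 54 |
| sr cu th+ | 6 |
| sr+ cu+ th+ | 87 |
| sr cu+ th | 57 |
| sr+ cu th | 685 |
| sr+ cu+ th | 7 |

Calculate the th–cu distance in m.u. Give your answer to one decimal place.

6.8 m.u.

The two most frequent reciprocal classes, sr+ cu th and sr cu+ th+, are the parental types, so the F1 was sr+ cu th / sr cu+ th+.
The two rarest classes, sr+ cu+ th and sr cu th+, are the double crossovers. Comparing them with the parentals, only the cu allele has switched, so cu is the middle locus and the order is th – cu – sr.
Crossovers in the th–cu interval produce the single-crossover classes sr+ cu th+ and sr cu+ th (54 + 57 = 111) plus the double crossovers (13).
RF(th–cu) = (111 + 13) / 1817 = 124/1817 = 0.0682 → 6.8 m.u.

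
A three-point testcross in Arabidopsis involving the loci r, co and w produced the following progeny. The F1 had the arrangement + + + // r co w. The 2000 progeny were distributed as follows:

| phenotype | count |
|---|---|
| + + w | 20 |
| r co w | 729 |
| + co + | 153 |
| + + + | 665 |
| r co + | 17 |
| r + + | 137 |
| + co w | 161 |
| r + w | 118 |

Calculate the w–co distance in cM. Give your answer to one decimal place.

15.4 cM

The two rarest classes, + + w and r co +, are the double crossovers. Comparing them with the parentals, only the w allele has switched, so w is the middle locus and the order is r – w – co.
Crossovers in the w–co interval produce the single-crossover classes + co + and r + w (153 + 118 = 271) plus the double crossovers (37).
RF(w–co) = (271 + 37) / 2000 = 308/2000 = 0.1540 → 15.4 cM.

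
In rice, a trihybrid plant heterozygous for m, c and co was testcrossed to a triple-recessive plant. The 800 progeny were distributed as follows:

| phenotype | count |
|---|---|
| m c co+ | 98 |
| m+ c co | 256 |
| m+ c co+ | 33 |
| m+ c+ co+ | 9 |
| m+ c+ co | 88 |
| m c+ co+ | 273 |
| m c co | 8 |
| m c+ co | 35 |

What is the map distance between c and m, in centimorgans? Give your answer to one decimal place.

25.4 centimorgans

The two most frequent reciprocal classes, m+ c co and m c+ co+, are the parental types, so the F1 was m+ c co / m c+ co+.
The two rarest classes, m c co and m+ c+ co+, are the double crossovers. Comparing them with the parentals, only the m allele has switched, so m is the middle locus and the order is c – m – co.
Crossovers in the c–m interval produce the single-crossover classes m+ c+ co and m c co+ (88 + 98 = 186) plus the double crossovers (17).
RF(c–m) = (186 + 17) / 800 = 203/800 = 0.2537 → 25.4 centimorgans.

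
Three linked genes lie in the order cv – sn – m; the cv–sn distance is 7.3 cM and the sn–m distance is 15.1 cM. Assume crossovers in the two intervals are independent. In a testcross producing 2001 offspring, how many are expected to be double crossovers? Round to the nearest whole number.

Map distances give recombination frequencies of 0.073 and 0.151 for the two intervals.
With no interference, expected double-crossover frequency = 0.073 × 0.151 = 0.01102.
Expected number = 0.01102 × 2001 = 22.06 ≈ 22.

22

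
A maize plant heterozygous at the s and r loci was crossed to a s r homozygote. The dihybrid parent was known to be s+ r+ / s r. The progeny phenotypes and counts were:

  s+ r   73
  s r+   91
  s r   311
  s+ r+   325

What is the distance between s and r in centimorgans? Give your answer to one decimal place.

The recombinant classes are s+ r and s r+: 73 + 91 = 164.
Recombination frequency = 164/800 = 0.2050 ≈ 20.5%, i.e. 20.5 centimorgans.

20.5 centimorgans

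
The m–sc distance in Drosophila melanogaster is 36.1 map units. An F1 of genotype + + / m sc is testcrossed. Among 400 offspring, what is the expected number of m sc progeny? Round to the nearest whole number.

A map distance of 36.1 map units corresponds to a recombination frequency of 0.361.
The F1 is + + / m sc, so m sc is a parental gamete class with expected frequency (1 − r)/2 = 0.639/2 = 0.3195.
Expected number = 0.3195 × 400 = 127.80 ≈ 128.

128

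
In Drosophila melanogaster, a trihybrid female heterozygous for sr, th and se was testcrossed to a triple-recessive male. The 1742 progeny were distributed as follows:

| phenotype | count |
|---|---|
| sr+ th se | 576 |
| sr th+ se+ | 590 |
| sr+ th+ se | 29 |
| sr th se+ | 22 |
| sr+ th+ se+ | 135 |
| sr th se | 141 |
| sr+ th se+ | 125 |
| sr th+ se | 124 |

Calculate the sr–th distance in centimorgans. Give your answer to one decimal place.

18.8 centimorgans

The two most frequent reciprocal classes, sr+ th se and sr th+ se+, are the parental types, so the F1 was sr+ th se / sr th+ se+.
The two rarest classes, sr+ th+ se and sr th se+, are the double crossovers. Comparing them with the parentals, only the th allele has switched, so th is the middle locus and the order is se – th – sr.
Crossovers in the th–sr interval produce the single-crossover classes sr th se and sr+ th+ se+ (141 + 135 = 276) plus the double crossovers (51).
RF(th–sr) = (276 + 51) / 1742 = 327/1742 = 0.1877 → 18.8 centimorgans.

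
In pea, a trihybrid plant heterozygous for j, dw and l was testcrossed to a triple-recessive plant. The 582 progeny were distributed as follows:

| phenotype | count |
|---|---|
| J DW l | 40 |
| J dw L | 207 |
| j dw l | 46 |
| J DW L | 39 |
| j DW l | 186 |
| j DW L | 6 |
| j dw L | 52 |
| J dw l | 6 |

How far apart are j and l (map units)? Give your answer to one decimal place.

17.9 map units

The two most frequent reciprocal classes, J dw L and j DW l, are the parental types, so the F1 was J dw L / j DW l.
The two rarest classes, J dw l and j DW L, are the double crossovers. Comparing them with the parentals, only the l allele has switched, so l is the middle locus and the order is dw – l – j.
Crossovers in the l–j interval produce the single-crossover classes j dw L and J DW l (52 + 40 = 92) plus the double crossovers (12).
RF(l–j) = (92 + 12) / 582 = 104/582 = 0.1787 → 17.9 map units.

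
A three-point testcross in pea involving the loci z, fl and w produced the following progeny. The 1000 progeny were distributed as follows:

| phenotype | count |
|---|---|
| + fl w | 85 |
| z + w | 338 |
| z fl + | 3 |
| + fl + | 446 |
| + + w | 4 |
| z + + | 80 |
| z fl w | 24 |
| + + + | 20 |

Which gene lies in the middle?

The two most frequent reciprocal classes, + fl + and z + w, are the parental types, so the F1 was + fl + / z + w.
The two rarest classes, z fl + and + + w, are the double crossovers. Comparing them with the parentals, only the z allele has switched, so z is the middle locus and the order is w – z – fl.

z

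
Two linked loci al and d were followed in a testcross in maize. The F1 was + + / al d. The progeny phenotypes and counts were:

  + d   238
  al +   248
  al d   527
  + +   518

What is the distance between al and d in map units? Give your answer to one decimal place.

The recombinant classes are + d and al +: 238 + 248 = 486.
Recombination frequency = 486/1531 = 0.3174 ≈ 31.7%, i.e. 31.7 map units.

31.7 map units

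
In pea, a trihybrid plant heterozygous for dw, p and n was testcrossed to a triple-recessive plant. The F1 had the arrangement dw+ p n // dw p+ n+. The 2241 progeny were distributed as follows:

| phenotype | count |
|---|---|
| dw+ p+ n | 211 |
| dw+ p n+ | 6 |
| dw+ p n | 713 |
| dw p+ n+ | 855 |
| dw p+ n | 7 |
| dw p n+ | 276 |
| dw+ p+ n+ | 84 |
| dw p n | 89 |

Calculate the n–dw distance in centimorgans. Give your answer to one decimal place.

8.3 centimorgans

The two rarest classes, dw+ p n+ and dw p+ n, are the double crossovers. Comparing them with the parentals, only the n allele has switched, so n is the middle locus and the order is dw – n – p.
Crossovers in the dw–n interval produce the single-crossover classes dw p n and dw+ p+ n+ (89 + 84 = 173) plus the double crossovers (13).
RF(dw–n) = (173 + 13) / 2241 = 186/2241 = 0.0830 → 8.3 centimorgans.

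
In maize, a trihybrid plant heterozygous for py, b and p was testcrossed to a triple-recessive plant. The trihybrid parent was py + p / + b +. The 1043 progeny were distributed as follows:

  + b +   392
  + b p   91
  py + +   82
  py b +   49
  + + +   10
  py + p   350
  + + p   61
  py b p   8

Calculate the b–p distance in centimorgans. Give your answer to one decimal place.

18.3 centimorgans

The two rarest classes, py b p and + + +, are the double crossovers. Comparing them with the parentals, only the b allele has switched, so b is the middle locus and the order is p – b – py.
Crossovers in the p–b interval produce the single-crossover classes py + + and + b p (82 + 91 = 173) plus the double crossovers (18).
RF(p–b) = (173 + 18) / 1043 = 191/1043 = 0.1831 → 18.3 centimorgans.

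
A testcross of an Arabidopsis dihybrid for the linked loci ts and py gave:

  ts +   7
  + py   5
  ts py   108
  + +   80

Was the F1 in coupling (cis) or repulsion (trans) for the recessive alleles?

cis

The two most frequent classes are + + (80) and ts py (108); these are the parental (non-recombinant) types.
So the F1 carried + + on one chromosome and ts py on the other — the recessive alleles are on the same chromosome (cis / coupling).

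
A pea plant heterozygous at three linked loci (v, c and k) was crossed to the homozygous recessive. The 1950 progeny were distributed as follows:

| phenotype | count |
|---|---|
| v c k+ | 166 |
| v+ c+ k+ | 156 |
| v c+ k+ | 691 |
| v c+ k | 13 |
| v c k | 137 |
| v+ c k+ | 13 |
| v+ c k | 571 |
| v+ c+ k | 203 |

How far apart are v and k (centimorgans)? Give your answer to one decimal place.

The two most frequent reciprocal classes, v+ c k and v c+ k+, are the parental types, so the F1 was v+ c k / v c+ k+.
The two rarest classes, v+ c k+ and v c+ k, are the double crossovers. Comparing them with the parentals, only the k allele has switched, so k is the middle locus and the order is c – k – v.
Crossovers in the k–v interval produce the single-crossover classes v c k and v+ c+ k+ (137 + 156 = 293) plus the double crossovers (26).
RF(k–v) = (293 + 26) / 1950 = 319/1950 = 0.1636 → 16.4 centimorgans.

16.4 centimorgans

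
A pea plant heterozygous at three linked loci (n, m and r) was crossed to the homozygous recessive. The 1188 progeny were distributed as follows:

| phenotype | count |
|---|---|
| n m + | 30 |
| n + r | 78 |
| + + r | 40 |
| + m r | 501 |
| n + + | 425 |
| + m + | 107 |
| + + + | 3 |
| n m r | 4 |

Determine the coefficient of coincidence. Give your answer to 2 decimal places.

0.56

The two most frequent reciprocal classes, n + + and + m r, are the parental types, so the F1 was n + + / + m r.
The two rarest classes, + + + and n m r, are the double crossovers. Comparing them with the parentals, only the n allele has switched, so n is the middle locus and the order is r – n – m.
r–n: (185 + 7)/1188 = 0.1616; n–m: (70 + 7)/1188 = 0.0648.
Expected DCO frequency = 0.1616 × 0.0648 ≈ 0.01047; observed = 7/1188 ≈ 0.00589.
Coefficient of coincidence = 0.00589/0.01047 ≈ 0.56.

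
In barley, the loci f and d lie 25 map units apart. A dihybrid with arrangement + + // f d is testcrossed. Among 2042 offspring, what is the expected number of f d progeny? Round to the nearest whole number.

766

A map distance of 25 map units corresponds to a recombination frequency of 0.250.
The F1 is + + / f d, so f d is a parental gamete class with expected frequency (1 − r)/2 = 0.750/2 = 0.3750.
Expected number = 0.3750 × 2042 = 765.75 ≈ 766.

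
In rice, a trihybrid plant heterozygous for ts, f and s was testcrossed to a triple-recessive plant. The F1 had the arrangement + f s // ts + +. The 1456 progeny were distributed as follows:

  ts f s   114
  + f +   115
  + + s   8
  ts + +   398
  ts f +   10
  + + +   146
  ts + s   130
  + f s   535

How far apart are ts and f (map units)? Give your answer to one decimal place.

The two rarest classes, + + s and ts f +, are the double crossovers. Comparing them with the parentals, only the f allele has switched, so f is the middle locus and the order is ts – f – s.
Crossovers in the ts–f interval produce the single-crossover classes ts f s and + + + (114 + 146 = 260) plus the double crossovers (18).
RF(ts–f) = (260 + 18) / 1456 = 278/1456 = 0.1909 → 19.1 map units.

19.1 map units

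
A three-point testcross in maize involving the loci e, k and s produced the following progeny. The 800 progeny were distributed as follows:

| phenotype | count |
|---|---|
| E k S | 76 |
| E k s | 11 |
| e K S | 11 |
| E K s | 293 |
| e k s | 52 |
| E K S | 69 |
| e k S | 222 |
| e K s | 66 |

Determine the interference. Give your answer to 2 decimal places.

0.25

The two most frequent reciprocal classes, E K s and e k S, are the parental types, so the F1 was E K s / e k S.
The two rarest classes, E k s and e K S, are the double crossovers. Comparing them with the parentals, only the k allele has switched, so k is the middle locus and the order is s – k – e.
s–k: (121 + 22)/800 = 0.1787; k–e: (142 + 22)/800 = 0.2050.
Expected DCO frequency = 0.1787 × 0.2050 ≈ 0.03663; observed = 22/800 ≈ 0.02750.
Coefficient of coincidence = 0.02750/0.03663 ≈ 0.75; interference = 1 − 0.75 = 0.25.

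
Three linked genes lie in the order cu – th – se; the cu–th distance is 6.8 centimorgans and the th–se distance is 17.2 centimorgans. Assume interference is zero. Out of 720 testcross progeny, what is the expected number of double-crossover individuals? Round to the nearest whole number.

Map distances give recombination frequencies of 0.068 and 0.172 for the two intervals.
With no interference, expected double-crossover frequency = 0.068 × 0.172 = 0.01170.
Expected number = 0.01170 × 720 = 8.42 ≈ 8.

8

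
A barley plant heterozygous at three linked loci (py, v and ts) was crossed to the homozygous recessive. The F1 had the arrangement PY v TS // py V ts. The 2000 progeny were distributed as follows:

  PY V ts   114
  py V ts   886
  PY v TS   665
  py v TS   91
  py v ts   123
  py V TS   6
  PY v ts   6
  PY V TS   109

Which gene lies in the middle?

ts

The two rarest classes, PY v ts and py V TS, are the double crossovers. Comparing them with the parentals, only the ts allele has switched, so ts is the middle locus and the order is py – ts – v.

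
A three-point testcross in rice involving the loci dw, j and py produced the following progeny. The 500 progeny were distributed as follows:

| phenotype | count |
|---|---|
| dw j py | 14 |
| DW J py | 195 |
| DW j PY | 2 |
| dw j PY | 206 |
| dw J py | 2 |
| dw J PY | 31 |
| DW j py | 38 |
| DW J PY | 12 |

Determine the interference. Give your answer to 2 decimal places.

The two most frequent reciprocal classes, dw j PY and DW J py, are the parental types, so the F1 was dw j PY / DW J py.
The two rarest classes, DW j PY and dw J py, are the double crossovers. Comparing them with the parentals, only the dw allele has switched, so dw is the middle locus and the order is j – dw – py.
j–dw: (69 + 4)/500 = 0.1460; dw–py: (26 + 4)/500 = 0.0600.
Expected DCO frequency = 0.1460 × 0.0600 ≈ 0.00876; observed = 4/500 ≈ 0.00800.
Coefficient of coincidence = 0.00800/0.00876 ≈ 0.91; interference = 1 − 0.91 = 0.09.

0.09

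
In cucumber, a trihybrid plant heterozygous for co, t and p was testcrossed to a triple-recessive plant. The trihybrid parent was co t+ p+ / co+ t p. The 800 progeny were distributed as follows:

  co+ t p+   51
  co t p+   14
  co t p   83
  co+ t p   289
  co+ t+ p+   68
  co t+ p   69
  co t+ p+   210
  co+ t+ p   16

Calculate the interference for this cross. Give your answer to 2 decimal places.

The two rarest classes, co t p+ and co+ t+ p, are the double crossovers. Comparing them with the parentals, only the t allele has switched, so t is the middle locus and the order is p – t – co.
p–t: (120 + 30)/800 = 0.1875; t–co: (151 + 30)/800 = 0.2263.
Expected DCO frequency = 0.1875 × 0.2263 ≈ 0.04243; observed = 30/800 ≈ 0.03750.
Coefficient of coincidence = 0.03750/0.04243 ≈ 0.88; interference = 1 − 0.88 = 0.12.

0.12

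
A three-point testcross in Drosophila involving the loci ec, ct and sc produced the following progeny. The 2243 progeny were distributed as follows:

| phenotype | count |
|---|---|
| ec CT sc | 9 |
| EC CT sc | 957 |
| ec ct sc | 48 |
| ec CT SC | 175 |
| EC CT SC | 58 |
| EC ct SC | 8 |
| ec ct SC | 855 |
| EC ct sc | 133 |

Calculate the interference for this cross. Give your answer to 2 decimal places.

The two most frequent reciprocal classes, EC CT sc and ec ct SC, are the parental types, so the F1 was EC CT sc / ec ct SC.
The two rarest classes, ec CT sc and EC ct SC, are the double crossovers. Comparing them with the parentals, only the ec allele has switched, so ec is the middle locus and the order is ct – ec – sc.
ct–ec: (308 + 17)/2243 = 0.1449; ec–sc: (106 + 17)/2243 = 0.0548.
Expected DCO frequency = 0.1449 × 0.0548 ≈ 0.00794; observed = 17/2243 ≈ 0.00758.
Coefficient of coincidence = 0.00758/0.00794 ≈ 0.95; interference = 1 − 0.95 = 0.05.

0.05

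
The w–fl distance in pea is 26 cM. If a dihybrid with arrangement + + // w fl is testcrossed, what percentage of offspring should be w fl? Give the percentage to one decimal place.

37.0%

A map distance of 26 cM corresponds to a recombination frequency of 0.260.
The F1 is + + / w fl, so w fl is a parental gamete class with expected frequency (1 − r)/2 = 0.740/2 = 0.3700.
That is 0.3700 = 37.0% of the progeny.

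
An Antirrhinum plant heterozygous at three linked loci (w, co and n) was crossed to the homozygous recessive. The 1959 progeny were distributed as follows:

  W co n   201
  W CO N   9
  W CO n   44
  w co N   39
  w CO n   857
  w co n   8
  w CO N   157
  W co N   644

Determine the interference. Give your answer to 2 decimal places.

0.11

The two most frequent reciprocal classes, W co N and w CO n, are the parental types, so the F1 was W co N / w CO n.
The two rarest classes, W CO N and w co n, are the double crossovers. Comparing them with the parentals, only the co allele has switched, so co is the middle locus and the order is n – co – w.
n–co: (358 + 17)/1959 = 0.1914; co–w: (83 + 17)/1959 = 0.0510.
Expected DCO frequency = 0.1914 × 0.0510 ≈ 0.00976; observed = 17/1959 ≈ 0.00868.
Coefficient of coincidence = 0.00868/0.00976 ≈ 0.89; interference = 1 − 0.89 = 0.11.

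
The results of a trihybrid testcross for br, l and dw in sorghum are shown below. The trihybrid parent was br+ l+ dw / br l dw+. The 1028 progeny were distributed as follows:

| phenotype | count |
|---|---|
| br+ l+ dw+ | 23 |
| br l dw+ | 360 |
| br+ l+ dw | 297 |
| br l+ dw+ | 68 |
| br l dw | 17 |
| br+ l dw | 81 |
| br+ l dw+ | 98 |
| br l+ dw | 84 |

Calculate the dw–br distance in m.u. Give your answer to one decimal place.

The two rarest classes, br+ l+ dw+ and br l dw, are the double crossovers. Comparing them with the parentals, only the dw allele has switched, so dw is the middle locus and the order is br – dw – l.
Crossovers in the br–dw interval produce the single-crossover classes br l+ dw and br+ l dw+ (84 + 98 = 182) plus the double crossovers (40).
RF(br–dw) = (182 + 40) / 1028 = 222/1028 = 0.2160 → 21.6 m.u.

21.6 m.u.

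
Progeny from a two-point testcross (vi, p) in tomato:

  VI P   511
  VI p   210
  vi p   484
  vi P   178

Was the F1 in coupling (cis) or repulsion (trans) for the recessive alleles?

The two most frequent classes are VI P (511) and vi p (484); these are the parental (non-recombinant) types.
So the F1 carried VI P on one chromosome and vi p on the other — the recessive alleles are on the same chromosome (cis / coupling).

cis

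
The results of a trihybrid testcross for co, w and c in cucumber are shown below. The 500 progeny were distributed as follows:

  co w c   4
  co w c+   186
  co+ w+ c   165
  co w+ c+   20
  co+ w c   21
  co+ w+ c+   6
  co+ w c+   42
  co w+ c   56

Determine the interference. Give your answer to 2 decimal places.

The two most frequent reciprocal classes, co+ w+ c and co w c+, are the parental types, so the F1 was co+ w+ c / co w c+.
The two rarest classes, co+ w+ c+ and co w c, are the double crossovers. Comparing them with the parentals, only the c allele has switched, so c is the middle locus and the order is w – c – co.
w–c: (41 + 10)/500 = 0.1020; c–co: (98 + 10)/500 = 0.2160.
Expected DCO frequency = 0.1020 × 0.2160 ≈ 0.02203; observed = 10/500 ≈ 0.02000.
Coefficient of coincidence = 0.02000/0.02203 ≈ 0.91; interference = 1 − 0.91 = 0.09.

0.09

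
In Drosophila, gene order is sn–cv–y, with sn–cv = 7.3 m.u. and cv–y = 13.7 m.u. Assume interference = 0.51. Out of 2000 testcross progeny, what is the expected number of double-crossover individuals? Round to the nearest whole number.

10

Map distances give recombination frequencies of 0.073 and 0.137 for the two intervals.
With interference 0.51 (so coincidence = 0.49), expected double-crossover frequency = 0.073 × 0.137 × 0.49 = 0.00490.
Expected number = 0.00490 × 2000 = 9.80 ≈ 10.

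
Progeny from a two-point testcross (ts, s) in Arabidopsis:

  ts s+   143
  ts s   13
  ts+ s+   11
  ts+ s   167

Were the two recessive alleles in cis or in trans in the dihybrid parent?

The two most frequent classes are ts+ s (167) and ts s+ (143); these are the parental (non-recombinant) types.
So the F1 carried ts+ s on one chromosome and ts s+ on the other — the recessive alleles are on opposite chromosomes (trans / repulsion).

trans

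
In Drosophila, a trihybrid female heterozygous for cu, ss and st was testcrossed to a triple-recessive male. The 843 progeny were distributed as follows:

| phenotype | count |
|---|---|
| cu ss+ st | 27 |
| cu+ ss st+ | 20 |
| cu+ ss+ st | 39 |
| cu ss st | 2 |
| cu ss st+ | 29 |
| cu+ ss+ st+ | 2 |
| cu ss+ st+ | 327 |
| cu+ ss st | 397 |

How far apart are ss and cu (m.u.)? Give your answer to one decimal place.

The two most frequent reciprocal classes, cu+ ss st and cu ss+ st+, are the parental types, so the F1 was cu+ ss st / cu ss+ st+.
The two rarest classes, cu ss st and cu+ ss+ st+, are the double crossovers. Comparing them with the parentals, only the cu allele has switched, so cu is the middle locus and the order is st – cu – ss.
Crossovers in the cu–ss interval produce the single-crossover classes cu+ ss+ st and cu ss st+ (39 + 29 = 68) plus the double crossovers (4).
RF(cu–ss) = (68 + 4) / 843 = 72/843 = 0.0854 → 8.5 m.u.

8.5 m.u.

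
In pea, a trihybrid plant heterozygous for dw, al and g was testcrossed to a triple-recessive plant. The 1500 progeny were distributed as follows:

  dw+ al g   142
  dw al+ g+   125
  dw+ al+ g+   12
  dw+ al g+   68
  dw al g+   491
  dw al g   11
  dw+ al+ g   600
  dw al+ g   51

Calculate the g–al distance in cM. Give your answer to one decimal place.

The two most frequent reciprocal classes, dw al g+ and dw+ al+ g, are the parental types, so the F1 was dw al g+ / dw+ al+ g.
The two rarest classes, dw al g and dw+ al+ g+, are the double crossovers. Comparing them with the parentals, only the g allele has switched, so g is the middle locus and the order is al – g – dw.
Crossovers in the al–g interval produce the single-crossover classes dw al+ g+ and dw+ al g (125 + 142 = 267) plus the double crossovers (23).
RF(al–g) = (267 + 23) / 1500 = 290/1500 = 0.1933 → 19.3 cM.

19.3 cM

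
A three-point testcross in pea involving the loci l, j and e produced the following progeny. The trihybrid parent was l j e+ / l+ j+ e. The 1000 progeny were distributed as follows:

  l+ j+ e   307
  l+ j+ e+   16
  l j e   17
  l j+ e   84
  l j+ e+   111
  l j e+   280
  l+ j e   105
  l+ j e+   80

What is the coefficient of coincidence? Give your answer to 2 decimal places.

The two rarest classes, l j e and l+ j+ e+, are the double crossovers. Comparing them with the parentals, only the e allele has switched, so e is the middle locus and the order is j – e – l.
j–e: (216 + 33)/1000 = 0.2490; e–l: (164 + 33)/1000 = 0.1970.
Expected DCO frequency = 0.2490 × 0.1970 ≈ 0.04905; observed = 33/1000 ≈ 0.03300.
Coefficient of coincidence = 0.03300/0.04905 ≈ 0.67.

0.67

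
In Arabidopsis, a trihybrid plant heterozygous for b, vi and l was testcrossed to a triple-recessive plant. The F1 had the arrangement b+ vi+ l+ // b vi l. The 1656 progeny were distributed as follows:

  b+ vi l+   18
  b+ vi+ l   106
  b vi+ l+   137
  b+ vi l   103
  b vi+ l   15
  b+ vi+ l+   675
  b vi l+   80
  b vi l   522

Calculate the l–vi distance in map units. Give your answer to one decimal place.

The two rarest classes, b+ vi l+ and b vi+ l, are the double crossovers. Comparing them with the parentals, only the vi allele has switched, so vi is the middle locus and the order is b – vi – l.
Crossovers in the vi–l interval produce the single-crossover classes b+ vi+ l and b vi l+ (106 + 80 = 186) plus the double crossovers (33).
RF(vi–l) = (186 + 33) / 1656 = 219/1656 = 0.1322 → 13.2 map units.

13.2 map units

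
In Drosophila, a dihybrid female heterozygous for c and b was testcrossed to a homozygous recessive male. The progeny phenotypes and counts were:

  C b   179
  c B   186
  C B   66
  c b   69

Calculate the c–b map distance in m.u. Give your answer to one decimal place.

27.0 m.u.

The two most frequent classes, C b (179) and c B (186), are the parental types, so the F1 was C b / c B.
The recombinant classes are C B and c b: 66 + 69 = 135.
Recombination frequency = 135/500 = 0.2700 ≈ 27.0%, i.e. 27.0 m.u.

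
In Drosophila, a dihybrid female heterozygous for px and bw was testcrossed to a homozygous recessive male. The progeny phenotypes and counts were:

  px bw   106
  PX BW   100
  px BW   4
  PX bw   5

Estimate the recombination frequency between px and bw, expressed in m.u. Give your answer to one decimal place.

4.2 m.u.

The two most frequent classes, PX BW (100) and px bw (106), are the parental types, so the F1 was PX BW / px bw.
The recombinant classes are PX bw and px BW: 5 + 4 = 9.
Recombination frequency = 9/215 = 0.0419 ≈ 4.2%, i.e. 4.2 m.u.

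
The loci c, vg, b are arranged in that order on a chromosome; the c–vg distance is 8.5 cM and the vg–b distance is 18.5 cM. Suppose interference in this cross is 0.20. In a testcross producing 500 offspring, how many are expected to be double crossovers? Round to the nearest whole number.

Map distances give recombination frequencies of 0.085 and 0.185 for the two intervals.
With interference 0.20 (so coincidence = 0.80), expected double-crossover frequency = 0.085 × 0.185 × 0.80 = 0.01258.
Expected number = 0.01258 × 500 = 6.29 ≈ 6.

6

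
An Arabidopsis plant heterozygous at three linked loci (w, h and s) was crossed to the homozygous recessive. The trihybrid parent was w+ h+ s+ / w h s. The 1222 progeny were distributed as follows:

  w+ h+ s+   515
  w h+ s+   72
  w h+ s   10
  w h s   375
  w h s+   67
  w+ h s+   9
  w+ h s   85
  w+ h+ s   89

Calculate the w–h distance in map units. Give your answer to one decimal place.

14.4 map units

The two rarest classes, w+ h s+ and w h+ s, are the double crossovers. Comparing them with the parentals, only the h allele has switched, so h is the middle locus and the order is w – h – s.
Crossovers in the w–h interval produce the single-crossover classes w h+ s+ and w+ h s (72 + 85 = 157) plus the double crossovers (19).
RF(w–h) = (157 + 19) / 1222 = 176/1222 = 0.1440 → 14.4 map units.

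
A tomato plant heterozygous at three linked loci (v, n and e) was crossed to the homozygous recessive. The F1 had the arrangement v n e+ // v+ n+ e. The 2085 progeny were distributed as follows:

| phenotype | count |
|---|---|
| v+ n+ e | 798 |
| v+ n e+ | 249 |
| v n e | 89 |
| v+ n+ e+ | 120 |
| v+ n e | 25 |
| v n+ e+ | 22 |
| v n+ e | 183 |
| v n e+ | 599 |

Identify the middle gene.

n

The two rarest classes, v n+ e+ and v+ n e, are the double crossovers. Comparing them with the parentals, only the n allele has switched, so n is the middle locus and the order is v – n – e.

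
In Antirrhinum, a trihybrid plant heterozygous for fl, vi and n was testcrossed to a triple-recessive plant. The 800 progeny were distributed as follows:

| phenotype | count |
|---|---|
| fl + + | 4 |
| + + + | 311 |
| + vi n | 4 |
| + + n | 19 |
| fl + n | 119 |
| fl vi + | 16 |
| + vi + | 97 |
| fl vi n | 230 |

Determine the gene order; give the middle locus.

The two most frequent reciprocal classes, + + + and fl vi n, are the parental types, so the F1 was + + + / fl vi n.
The two rarest classes, fl + + and + vi n, are the double crossovers. Comparing them with the parentals, only the fl allele has switched, so fl is the middle locus and the order is vi – fl – n.

fl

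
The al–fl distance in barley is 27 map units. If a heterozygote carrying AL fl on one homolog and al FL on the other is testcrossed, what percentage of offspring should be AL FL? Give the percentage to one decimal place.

13.5%

A map distance of 27 map units corresponds to a recombination frequency of 0.270.
The F1 is AL fl / al FL, so AL FL is a recombinant gamete class with expected frequency r/2 = 0.270/2 = 0.1350.
That is 0.1350 = 13.5% of the progeny.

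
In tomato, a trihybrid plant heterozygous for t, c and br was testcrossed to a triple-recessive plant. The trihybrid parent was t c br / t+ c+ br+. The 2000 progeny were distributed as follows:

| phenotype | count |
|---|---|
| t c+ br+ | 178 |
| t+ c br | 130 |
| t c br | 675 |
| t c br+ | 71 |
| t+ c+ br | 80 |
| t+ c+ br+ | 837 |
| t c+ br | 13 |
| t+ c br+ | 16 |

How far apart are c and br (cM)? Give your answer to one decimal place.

The two rarest classes, t c+ br and t+ c br+, are the double crossovers. Comparing them with the parentals, only the c allele has switched, so c is the middle locus and the order is t – c – br.
Crossovers in the c–br interval produce the single-crossover classes t c br+ and t+ c+ br (71 + 80 = 151) plus the double crossovers (29).
RF(c–br) = (151 + 29) / 2000 = 180/2000 = 0.0900 → 9.0 cM.

9.0 cM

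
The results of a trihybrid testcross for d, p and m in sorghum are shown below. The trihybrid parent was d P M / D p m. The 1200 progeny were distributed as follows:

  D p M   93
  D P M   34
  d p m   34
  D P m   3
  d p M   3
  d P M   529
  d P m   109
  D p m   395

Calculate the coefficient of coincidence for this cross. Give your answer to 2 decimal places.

0.47

The two rarest classes, d p M and D P m, are the double crossovers. Comparing them with the parentals, only the p allele has switched, so p is the middle locus and the order is m – p – d.
m–p: (202 + 6)/1200 = 0.1733; p–d: (68 + 6)/1200 = 0.0617.
Expected DCO frequency = 0.1733 × 0.0617 ≈ 0.01069; observed = 6/1200 ≈ 0.00500.
Coefficient of coincidence = 0.00500/0.01069 ≈ 0.47.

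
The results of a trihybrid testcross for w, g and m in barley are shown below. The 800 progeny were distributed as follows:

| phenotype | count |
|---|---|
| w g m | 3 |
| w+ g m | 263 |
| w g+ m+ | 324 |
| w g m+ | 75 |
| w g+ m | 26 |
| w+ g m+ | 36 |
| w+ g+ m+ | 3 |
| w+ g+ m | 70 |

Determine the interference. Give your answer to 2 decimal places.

The two most frequent reciprocal classes, w g+ m+ and w+ g m, are the parental types, so the F1 was w g+ m+ / w+ g m.
The two rarest classes, w+ g+ m+ and w g m, are the double crossovers. Comparing them with the parentals, only the w allele has switched, so w is the middle locus and the order is m – w – g.
m–w: (62 + 6)/800 = 0.0850; w–g: (145 + 6)/800 = 0.1888.
Expected DCO frequency = 0.0850 × 0.1888 ≈ 0.01605; observed = 6/800 ≈ 0.00750.
Coefficient of coincidence = 0.00750/0.01605 ≈ 0.47; interference = 1 − 0.47 = 0.53.

0.53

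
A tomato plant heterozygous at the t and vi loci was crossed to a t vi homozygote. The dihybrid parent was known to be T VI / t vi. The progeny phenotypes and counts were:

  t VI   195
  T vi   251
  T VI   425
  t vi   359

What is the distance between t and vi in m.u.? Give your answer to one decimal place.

The recombinant classes are T vi and t VI: 251 + 195 = 446.
Recombination frequency = 446/1230 = 0.3626 ≈ 36.3%, i.e. 36.3 m.u.

36.3 m.u.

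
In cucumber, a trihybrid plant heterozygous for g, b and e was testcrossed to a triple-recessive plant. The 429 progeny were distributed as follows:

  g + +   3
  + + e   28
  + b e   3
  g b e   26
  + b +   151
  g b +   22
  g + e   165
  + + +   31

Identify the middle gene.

e

The two most frequent reciprocal classes, g + e and + b +, are the parental types, so the F1 was g + e / + b +.
The two rarest classes, g + + and + b e, are the double crossovers. Comparing them with the parentals, only the e allele has switched, so e is the middle locus and the order is b – e – g.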